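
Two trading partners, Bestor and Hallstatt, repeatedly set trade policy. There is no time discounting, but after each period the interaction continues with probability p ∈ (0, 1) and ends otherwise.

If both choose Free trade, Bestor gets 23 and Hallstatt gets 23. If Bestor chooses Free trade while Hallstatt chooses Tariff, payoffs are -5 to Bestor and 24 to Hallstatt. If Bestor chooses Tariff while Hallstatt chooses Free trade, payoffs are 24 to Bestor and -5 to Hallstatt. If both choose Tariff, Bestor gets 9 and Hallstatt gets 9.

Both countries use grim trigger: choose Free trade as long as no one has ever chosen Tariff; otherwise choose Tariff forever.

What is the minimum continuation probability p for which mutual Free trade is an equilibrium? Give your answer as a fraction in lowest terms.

Expected cooperation value is 23 + p·23 + p²·23 + … = 23/(1−p); deviation gives 24 + p·9/(1−p).
23 ≥ 24(1−p) + 9p ⇒ 15p ≥ 1 ⇒ p ≥ 1/15.

1/15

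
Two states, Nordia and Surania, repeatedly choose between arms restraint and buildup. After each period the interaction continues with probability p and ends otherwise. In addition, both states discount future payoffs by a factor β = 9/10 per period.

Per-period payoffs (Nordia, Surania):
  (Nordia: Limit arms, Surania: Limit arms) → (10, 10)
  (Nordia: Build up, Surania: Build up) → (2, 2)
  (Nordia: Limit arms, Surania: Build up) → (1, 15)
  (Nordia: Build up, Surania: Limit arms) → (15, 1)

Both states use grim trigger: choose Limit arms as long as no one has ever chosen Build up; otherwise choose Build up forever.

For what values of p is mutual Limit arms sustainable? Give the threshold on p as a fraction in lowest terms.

50/117

Expected continuation weight on next period's payoff is β·p = 9/10·p, which plays the role of the discount factor.
Cooperation requires 9/10·p ≥ (15−10)/(15−2) = 5/13, hence p ≥ 50/117.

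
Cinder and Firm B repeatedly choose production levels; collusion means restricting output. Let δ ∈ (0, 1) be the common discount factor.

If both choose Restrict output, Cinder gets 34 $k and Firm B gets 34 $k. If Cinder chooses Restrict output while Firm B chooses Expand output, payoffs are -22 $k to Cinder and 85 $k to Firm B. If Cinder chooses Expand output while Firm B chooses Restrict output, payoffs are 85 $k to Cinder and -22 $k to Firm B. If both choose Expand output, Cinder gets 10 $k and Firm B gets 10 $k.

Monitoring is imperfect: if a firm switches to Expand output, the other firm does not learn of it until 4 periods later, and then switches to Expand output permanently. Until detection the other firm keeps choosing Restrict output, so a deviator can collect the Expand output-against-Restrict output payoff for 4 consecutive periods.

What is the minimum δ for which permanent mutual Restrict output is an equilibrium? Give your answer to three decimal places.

0.908

Deviating for the 4 undetected periods gains 85−34 = 51 per period over cooperation, then loses 34−10 = 24 per period forever once punishment starts.
Gain: 51(1 + δ + … + δ^3); loss: 24·δ^4/(1−δ).
No profitable deviation ⇔ 51(1−δ^4) ≤ 24·δ^4, i.e. δ^4 ≥ 51/(51+24) = 17/25.
Hence δ ≥ (17/25)^(1/4) ≈ 0.908.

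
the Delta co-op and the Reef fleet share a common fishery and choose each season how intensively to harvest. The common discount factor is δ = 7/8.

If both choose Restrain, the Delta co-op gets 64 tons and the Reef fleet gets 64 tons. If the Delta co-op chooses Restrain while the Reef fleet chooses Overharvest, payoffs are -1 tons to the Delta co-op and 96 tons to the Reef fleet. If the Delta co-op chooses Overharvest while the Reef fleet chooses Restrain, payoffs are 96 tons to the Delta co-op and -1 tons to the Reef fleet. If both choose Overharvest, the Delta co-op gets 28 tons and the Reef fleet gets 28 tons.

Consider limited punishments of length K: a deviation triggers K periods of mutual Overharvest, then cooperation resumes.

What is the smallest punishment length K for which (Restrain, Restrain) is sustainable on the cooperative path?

2

IC: δ(1−δ^K)/(1−δ) ≥ (96−64)/(64−28) = 8/9.
With δ = 7/8: need 1 − δ^K ≥ 8/9·(1−7/8)/(7/8), i.e. δ^K ≤ 0.8730.
Since (7/8)^1 = 0.8750 and (7/8)^2 = 0.7656, the smallest such K is 2.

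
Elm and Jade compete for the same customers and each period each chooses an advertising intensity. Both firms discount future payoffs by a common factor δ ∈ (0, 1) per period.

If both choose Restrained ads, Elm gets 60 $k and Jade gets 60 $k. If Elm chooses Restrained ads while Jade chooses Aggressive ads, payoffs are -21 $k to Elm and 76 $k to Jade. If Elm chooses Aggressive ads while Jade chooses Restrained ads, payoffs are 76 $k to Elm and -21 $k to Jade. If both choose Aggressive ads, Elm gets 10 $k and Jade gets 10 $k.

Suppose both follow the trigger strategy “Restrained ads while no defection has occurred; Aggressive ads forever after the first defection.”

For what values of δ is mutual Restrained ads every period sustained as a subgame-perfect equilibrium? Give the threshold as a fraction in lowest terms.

8/33

Cooperation forever yields 60 each period: 60/(1−δ).
Deviating yields 76 once, then 10 forever: 76 + 10δ/(1−δ).
No profitable deviation requires 60/(1−δ) ≥ 76 + 10δ/(1−δ).
Multiplying by (1−δ): 60 ≥ 76(1−δ) + 10δ = 76 − 66δ.
So 66δ ≥ 16, i.e. δ ≥ 16/66 = 8/33.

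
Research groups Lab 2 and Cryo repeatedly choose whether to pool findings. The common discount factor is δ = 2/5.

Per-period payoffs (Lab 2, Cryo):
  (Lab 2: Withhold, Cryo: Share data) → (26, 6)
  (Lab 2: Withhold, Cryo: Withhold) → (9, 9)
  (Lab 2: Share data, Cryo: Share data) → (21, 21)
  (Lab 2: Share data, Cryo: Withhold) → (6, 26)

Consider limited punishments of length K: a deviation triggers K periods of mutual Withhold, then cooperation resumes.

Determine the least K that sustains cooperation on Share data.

Need Σ_{k=1}^{K} δ^k ≥ (26−21)/(21−9) = 0.4167 at δ = 2/5.
At K = 1 the sum is 0.4000 < 0.4167; at K = 2 it is 0.5600 ≥ 0.4167.
So the minimum punishment length is K = 2.

2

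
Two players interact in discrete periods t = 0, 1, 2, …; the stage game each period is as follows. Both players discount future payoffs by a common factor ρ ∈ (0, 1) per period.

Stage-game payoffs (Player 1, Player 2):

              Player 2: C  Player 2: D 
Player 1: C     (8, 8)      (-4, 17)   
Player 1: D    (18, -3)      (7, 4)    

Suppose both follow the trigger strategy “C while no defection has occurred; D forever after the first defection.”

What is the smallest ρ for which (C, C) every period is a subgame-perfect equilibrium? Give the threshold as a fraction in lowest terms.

10/11

Player 1: cooperation gives 8 each period; deviation gives 18 once then 7 forever.
  8/(1−ρ) ≥ 18 + 7ρ/(1−ρ) ⇒ ρ ≥ 10/11.
Player 2: cooperation gives 8 each period; deviation gives 17 once then 4 forever.
  ρ ≥ 9/13.
Both must hold, so the binding constraint is Player 1's: ρ ≥ 10/11.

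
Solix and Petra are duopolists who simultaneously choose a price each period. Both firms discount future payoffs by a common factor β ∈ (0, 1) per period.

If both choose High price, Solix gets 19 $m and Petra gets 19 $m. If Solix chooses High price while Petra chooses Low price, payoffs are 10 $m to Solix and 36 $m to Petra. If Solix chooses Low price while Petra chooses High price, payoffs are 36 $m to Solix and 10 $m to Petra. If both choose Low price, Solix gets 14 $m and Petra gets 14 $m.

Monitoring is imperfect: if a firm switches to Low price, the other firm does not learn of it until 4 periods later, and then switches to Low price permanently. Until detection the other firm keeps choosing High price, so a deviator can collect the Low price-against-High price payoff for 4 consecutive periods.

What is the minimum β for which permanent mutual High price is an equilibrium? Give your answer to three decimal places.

0.938

Deviating for the 4 undetected periods gains 36−19 = 17 per period over cooperation, then loses 19−14 = 5 per period forever once punishment starts.
Gain: 17(1 + β + … + β^3); loss: 5·β^4/(1−β).
No profitable deviation ⇔ 17(1−β^4) ≤ 5·β^4, i.e. β^4 ≥ 17/(17+5) = 17/22.
Hence β ≥ (17/22)^(1/4) ≈ 0.938.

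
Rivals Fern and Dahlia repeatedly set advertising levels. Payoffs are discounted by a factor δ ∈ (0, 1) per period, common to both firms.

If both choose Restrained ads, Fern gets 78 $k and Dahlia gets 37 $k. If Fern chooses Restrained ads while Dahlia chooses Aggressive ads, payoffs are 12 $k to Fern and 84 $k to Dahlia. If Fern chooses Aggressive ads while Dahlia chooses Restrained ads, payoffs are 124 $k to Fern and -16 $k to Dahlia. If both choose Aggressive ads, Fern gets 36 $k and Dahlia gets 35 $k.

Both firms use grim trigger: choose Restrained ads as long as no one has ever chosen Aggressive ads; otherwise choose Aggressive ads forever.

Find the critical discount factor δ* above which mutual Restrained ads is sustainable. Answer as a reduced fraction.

For Fern: deviation gain 124−78 = 46, per-period punishment loss 78−36 = 42. IC gives δ ≥ 46/88 = 23/44.
For Dahlia: gain 47, loss 2 per period, so δ ≥ 47/49.
The tighter constraint is Dahlia's, so cooperation needs δ ≥ 47/49.

47/49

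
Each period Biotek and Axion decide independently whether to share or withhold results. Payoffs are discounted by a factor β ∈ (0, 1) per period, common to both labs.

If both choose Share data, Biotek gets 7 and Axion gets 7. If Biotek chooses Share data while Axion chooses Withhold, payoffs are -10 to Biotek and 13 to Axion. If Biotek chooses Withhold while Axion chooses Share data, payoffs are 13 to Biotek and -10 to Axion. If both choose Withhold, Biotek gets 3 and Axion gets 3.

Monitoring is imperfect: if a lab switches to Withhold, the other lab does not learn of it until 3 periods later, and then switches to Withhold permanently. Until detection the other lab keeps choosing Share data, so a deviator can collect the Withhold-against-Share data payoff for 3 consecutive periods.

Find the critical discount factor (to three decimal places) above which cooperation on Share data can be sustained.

0.843

A deviator earns 13 for 3 periods, then 3 forever; cooperating earns 7 forever. Multiplying the IC by (1−β):
7 ≥ 13(1−β^3) + 3β^3, so 10·β^3 ≥ 6 and β^3 ≥ 3/5.
β ≥ (3/5)^(1/3) ≈ 0.843.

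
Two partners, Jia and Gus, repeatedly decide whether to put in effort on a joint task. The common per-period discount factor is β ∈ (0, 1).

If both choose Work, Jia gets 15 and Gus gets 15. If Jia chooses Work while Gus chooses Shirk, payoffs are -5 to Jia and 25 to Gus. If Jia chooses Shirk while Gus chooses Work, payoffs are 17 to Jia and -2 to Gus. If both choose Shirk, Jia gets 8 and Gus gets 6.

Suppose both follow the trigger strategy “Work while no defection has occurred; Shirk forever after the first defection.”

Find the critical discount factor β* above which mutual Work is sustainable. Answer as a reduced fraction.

Jia: cooperation gives 15 each period; deviation gives 17 once then 8 forever.
  15/(1−β) ≥ 17 + 8β/(1−β) ⇒ β ≥ 2/9.
Gus: cooperation gives 15 each period; deviation gives 25 once then 6 forever.
  β ≥ 10/19.
Both must hold, so the binding constraint is Gus's: β ≥ 10/19.

10/19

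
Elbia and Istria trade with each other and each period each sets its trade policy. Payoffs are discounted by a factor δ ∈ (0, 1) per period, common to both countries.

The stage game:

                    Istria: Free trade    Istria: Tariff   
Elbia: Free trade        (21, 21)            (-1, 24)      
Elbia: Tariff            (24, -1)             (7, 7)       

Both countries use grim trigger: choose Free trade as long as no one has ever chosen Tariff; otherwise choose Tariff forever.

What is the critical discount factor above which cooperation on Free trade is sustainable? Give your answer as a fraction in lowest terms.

3/17

One-period gain from deviating is 24 − 21 = 3. The loss is 21 − 7 = 14 in every subsequent period, with present value 14·δ/(1−δ).
Deviation is unprofitable when 14·δ/(1−δ) ≥ 3, i.e. δ/(1−δ) ≥ 3/14.
Equivalently δ ≥ 3/(3+14) = 3/17.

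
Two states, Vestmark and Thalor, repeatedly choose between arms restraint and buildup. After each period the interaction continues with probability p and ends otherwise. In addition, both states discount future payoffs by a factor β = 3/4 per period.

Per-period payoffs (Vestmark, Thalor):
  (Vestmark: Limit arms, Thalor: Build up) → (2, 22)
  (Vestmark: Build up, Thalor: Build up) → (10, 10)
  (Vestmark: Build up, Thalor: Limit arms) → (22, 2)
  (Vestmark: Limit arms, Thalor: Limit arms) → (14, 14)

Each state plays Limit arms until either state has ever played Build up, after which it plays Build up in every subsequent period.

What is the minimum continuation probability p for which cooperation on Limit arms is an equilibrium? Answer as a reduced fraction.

Expected continuation weight on next period's payoff is β·p = 3/4·p, which plays the role of the discount factor.
Cooperation requires 3/4·p ≥ (22−14)/(22−10) = 2/3, hence p ≥ 8/9.

8/9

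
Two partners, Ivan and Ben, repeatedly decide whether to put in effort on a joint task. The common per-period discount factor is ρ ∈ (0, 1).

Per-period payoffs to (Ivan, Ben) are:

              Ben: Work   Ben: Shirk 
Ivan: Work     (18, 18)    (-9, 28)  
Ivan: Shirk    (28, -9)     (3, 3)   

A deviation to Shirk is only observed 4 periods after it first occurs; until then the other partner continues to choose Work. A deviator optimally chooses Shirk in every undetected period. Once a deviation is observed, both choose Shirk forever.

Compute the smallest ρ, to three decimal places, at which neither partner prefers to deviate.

0.795

Deviating for the 4 undetected periods gains 28−18 = 10 per period over cooperation, then loses 18−3 = 15 per period forever once punishment starts.
Gain: 10(1 + ρ + … + ρ^3); loss: 15·ρ^4/(1−ρ).
No profitable deviation ⇔ 10(1−ρ^4) ≤ 15·ρ^4, i.e. ρ^4 ≥ 10/(10+15) = 2/5.
Hence ρ ≥ (2/5)^(1/4) ≈ 0.795.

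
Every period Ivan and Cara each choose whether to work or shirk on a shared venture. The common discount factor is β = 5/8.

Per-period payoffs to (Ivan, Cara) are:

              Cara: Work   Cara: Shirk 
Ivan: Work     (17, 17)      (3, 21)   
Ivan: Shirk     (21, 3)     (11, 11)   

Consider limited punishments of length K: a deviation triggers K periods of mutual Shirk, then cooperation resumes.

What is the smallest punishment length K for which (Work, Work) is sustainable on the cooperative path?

No profitable deviation requires (17−11)(β+…+β^K) ≥ 21−17, i.e. β+…+β^K ≥ 2/3 ≈ 0.6667.
With β = 5/8, the partial sums are K=1: 0.6250, K=2: 1.0156.
K = 2 is the first length at which the sum reaches 0.6667.

2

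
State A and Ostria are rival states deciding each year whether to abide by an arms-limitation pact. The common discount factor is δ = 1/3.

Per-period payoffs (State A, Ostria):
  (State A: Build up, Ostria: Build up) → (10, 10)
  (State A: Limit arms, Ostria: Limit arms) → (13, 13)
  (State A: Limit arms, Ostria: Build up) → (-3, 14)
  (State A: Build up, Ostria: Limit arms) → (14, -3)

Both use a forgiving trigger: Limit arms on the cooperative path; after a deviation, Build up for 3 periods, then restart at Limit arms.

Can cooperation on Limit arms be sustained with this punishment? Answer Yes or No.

Comparing payoff streams over the 4 periods until play realigns: cooperate → 13(1+δ+…+δ^3); deviate → 14 + 10(δ+…+δ^3).
Cooperation is sustained iff (13−10)(δ+…+δ^3) ≥ 14−13.
δ+…+δ^3 = 1/3·(1−(1/3)^3)/(1−1/3) = 0.4815, and (14−13)/(13−10) = 0.3333.
0.4815 ≥ 0.3333, so cooperation is sustainable.

Yes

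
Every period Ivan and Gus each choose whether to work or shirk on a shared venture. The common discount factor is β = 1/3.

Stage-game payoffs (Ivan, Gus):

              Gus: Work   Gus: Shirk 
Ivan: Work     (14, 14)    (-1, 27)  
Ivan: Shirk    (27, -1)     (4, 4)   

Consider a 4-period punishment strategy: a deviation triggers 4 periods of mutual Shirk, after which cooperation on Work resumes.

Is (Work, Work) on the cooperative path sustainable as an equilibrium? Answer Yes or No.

IC: β+…+β^4 ≥ (27−14)/(14−4) = 13/10.
At β = 1/3: partial sum = 0.4938 < 1.3000. Cooperation not sustainable.

No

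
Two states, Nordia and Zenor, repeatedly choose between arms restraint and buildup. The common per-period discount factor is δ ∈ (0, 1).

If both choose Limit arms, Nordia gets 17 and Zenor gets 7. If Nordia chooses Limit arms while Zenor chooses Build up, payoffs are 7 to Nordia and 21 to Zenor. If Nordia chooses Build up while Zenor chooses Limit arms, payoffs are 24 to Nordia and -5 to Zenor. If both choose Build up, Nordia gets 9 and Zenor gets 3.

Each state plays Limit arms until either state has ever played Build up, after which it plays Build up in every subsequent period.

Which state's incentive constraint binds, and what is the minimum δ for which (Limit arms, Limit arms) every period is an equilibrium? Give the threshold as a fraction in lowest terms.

Nordia's threshold: (24−17)/(24−9) = 7/15.
Zenor's threshold: (21−7)/(21−3) = 7/9.
7/15 < 7/9, so Zenor binds and δ* = 7/9.

Zenor; δ ≥ 7/9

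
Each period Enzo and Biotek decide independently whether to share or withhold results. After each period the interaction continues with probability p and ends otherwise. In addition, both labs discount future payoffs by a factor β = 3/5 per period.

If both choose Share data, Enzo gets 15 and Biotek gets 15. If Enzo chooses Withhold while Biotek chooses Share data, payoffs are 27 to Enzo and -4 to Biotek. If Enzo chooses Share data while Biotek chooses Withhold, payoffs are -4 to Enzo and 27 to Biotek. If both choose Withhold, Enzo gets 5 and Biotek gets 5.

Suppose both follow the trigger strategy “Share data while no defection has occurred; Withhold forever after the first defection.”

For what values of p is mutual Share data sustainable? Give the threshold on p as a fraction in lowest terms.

10/11

With continuation probability p and discount β, the effective per-period discount factor is βp.
Grim-trigger IC: βp ≥ (27−15)/(27−5) = 6/11.
So p ≥ (6/11)/(3/5) = 10/11.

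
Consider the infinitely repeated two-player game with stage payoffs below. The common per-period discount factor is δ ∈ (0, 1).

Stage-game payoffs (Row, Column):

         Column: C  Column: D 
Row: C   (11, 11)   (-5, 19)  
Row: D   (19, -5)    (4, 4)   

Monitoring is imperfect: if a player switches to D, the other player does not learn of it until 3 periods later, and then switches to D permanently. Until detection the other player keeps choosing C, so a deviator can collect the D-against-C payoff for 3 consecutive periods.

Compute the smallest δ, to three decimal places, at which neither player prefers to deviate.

Deviating for the 3 undetected periods gains 19−11 = 8 per period over cooperation, then loses 11−4 = 7 per period forever once punishment starts.
Gain: 8(1 + δ + … + δ^2); loss: 7·δ^3/(1−δ).
No profitable deviation ⇔ 8(1−δ^3) ≤ 7·δ^3, i.e. δ^3 ≥ 8/(8+7) = 8/15.
Hence δ ≥ (8/15)^(1/3) ≈ 0.811.

0.811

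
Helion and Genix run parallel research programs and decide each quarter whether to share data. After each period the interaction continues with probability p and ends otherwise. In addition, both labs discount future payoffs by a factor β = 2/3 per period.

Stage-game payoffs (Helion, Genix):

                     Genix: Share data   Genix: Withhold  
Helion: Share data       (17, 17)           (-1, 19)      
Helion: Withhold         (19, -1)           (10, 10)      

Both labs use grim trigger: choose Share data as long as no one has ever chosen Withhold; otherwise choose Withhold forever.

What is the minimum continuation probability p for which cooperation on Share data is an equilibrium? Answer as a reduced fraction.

With continuation probability p and discount β, the effective per-period discount factor is βp.
Grim-trigger IC: βp ≥ (19−17)/(19−10) = 2/9.
So p ≥ (2/9)/(2/3) = 1/3.

1/3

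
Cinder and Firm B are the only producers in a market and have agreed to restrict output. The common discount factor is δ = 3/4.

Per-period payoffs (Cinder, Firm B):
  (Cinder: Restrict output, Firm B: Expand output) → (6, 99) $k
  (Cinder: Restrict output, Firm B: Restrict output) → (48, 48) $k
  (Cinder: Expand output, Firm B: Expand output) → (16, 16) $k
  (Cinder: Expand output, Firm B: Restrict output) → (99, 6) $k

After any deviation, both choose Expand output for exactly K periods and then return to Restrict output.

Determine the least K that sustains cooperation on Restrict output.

No profitable deviation requires (48−16)(δ+…+δ^K) ≥ 99−48, i.e. δ+…+δ^K ≥ 51/32 ≈ 1.5938.
With δ = 3/4, the partial sums are K=1: 0.7500, K=2: 1.3125, K=3: 1.7344.
K = 3 is the first length at which the sum reaches 1.5938.

3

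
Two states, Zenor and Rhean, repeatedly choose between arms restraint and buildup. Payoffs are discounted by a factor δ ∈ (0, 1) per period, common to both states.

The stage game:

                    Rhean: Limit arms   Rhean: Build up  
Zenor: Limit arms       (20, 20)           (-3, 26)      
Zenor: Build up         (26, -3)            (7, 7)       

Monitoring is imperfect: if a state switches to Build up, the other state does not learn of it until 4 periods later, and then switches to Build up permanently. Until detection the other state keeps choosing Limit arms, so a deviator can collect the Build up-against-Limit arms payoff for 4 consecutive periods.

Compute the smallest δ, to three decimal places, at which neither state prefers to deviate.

A deviator earns 26 for 4 periods, then 7 forever; cooperating earns 20 forever. Multiplying the IC by (1−δ):
20 ≥ 26(1−δ^4) + 7δ^4, so 19·δ^4 ≥ 6 and δ^4 ≥ 6/19.
δ ≥ (6/19)^(1/4) ≈ 0.750.

0.750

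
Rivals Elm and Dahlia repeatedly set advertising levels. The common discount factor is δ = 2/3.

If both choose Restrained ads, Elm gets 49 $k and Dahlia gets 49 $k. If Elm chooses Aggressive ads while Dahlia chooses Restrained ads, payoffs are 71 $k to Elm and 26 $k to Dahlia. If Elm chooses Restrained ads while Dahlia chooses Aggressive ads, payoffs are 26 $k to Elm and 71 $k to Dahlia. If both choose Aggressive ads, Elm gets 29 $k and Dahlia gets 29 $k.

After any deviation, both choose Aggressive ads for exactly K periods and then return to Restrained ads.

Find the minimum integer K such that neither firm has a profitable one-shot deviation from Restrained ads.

2

IC: δ(1−δ^K)/(1−δ) ≥ (71−49)/(49−29) = 11/10.
With δ = 2/3: need 1 − δ^K ≥ 11/10·(1−2/3)/(2/3), i.e. δ^K ≤ 0.4500.
Since (2/3)^1 = 0.6667 and (2/3)^2 = 0.4444, the smallest such K is 2.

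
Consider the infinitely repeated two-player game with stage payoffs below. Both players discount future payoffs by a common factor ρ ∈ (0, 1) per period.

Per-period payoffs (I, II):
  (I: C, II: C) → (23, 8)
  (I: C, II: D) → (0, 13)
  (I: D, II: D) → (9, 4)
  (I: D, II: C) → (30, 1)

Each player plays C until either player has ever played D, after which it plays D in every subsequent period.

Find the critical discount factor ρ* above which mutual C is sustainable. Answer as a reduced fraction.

5/9

I's threshold: (30−23)/(30−9) = 1/3.
II's threshold: (13−8)/(13−4) = 5/9.
1/3 < 5/9, so II binds and ρ* = 5/9.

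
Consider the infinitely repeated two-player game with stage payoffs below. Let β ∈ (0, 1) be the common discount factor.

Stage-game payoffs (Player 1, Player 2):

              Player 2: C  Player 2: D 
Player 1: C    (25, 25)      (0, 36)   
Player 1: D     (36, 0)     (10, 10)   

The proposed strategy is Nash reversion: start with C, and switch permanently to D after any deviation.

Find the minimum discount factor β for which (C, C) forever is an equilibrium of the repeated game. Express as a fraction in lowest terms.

11/26

One-period gain from deviating is 36 − 25 = 11. The loss is 25 − 10 = 15 in every subsequent period, with present value 15·β/(1−β).
Deviation is unprofitable when 15·β/(1−β) ≥ 11, i.e. β/(1−β) ≥ 11/15.
Equivalently β ≥ 11/(11+15) = 11/26.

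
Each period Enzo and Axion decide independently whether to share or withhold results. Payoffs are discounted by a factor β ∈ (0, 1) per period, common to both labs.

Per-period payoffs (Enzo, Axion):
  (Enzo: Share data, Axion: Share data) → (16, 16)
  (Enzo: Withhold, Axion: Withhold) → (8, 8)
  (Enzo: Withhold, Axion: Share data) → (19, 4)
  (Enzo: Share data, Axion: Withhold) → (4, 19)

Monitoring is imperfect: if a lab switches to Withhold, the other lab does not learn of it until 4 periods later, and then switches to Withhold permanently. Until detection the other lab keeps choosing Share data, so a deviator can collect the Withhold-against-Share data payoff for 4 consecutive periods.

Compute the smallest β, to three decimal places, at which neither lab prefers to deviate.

A deviator earns 19 for 4 periods, then 8 forever; cooperating earns 16 forever. Multiplying the IC by (1−β):
16 ≥ 19(1−β^4) + 8β^4, so 11·β^4 ≥ 3 and β^4 ≥ 3/11.
β ≥ (3/11)^(1/4) ≈ 0.723.

0.723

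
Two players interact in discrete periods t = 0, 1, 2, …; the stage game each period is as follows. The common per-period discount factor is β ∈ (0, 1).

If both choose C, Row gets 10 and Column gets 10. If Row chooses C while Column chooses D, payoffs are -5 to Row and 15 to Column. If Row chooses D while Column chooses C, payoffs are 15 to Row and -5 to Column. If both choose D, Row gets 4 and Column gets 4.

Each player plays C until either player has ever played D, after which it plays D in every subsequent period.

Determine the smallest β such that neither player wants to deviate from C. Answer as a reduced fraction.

One-period gain from deviating is 15 − 10 = 5. The loss is 10 − 4 = 6 in every subsequent period, with present value 6·β/(1−β).
Deviation is unprofitable when 6·β/(1−β) ≥ 5, i.e. β/(1−β) ≥ 5/6.
Equivalently β ≥ 5/(5+6) = 5/11.

5/11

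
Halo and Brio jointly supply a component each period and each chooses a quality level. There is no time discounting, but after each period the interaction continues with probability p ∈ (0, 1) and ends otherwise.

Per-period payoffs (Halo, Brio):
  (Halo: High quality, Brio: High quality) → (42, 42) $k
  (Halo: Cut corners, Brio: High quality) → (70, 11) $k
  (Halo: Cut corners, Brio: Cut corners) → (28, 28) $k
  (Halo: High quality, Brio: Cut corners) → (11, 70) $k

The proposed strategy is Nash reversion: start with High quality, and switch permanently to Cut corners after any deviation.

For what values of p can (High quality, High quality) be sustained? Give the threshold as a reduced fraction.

2/3

Expected cooperation value is 42 + p·42 + p²·42 + … = 42/(1−p); deviation gives 70 + p·28/(1−p).
42 ≥ 70(1−p) + 28p ⇒ 42p ≥ 28 ⇒ p ≥ 28/42 = 2/3.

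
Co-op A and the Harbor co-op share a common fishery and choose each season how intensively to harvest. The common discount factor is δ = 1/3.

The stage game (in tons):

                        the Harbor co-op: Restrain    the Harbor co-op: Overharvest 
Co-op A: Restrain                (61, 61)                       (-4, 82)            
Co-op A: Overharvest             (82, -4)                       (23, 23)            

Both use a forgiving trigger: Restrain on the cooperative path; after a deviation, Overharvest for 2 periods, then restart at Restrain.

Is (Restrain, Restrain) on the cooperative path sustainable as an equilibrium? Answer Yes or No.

No

A one-shot deviation gives 82 now, then 23 for 2 periods, then back to 61.
Gain from deviating: (82−61) today; loss: (61−23) in each of the next 2 periods.
No-deviation condition: (61−23)(δ+…+δ^2) ≥ 82−61, i.e. δ+…+δ^2 ≥ 21/38.
At δ = 1/3: δ+…+δ^2 = 0.4444 < 0.5526.
So cooperation is not sustainable.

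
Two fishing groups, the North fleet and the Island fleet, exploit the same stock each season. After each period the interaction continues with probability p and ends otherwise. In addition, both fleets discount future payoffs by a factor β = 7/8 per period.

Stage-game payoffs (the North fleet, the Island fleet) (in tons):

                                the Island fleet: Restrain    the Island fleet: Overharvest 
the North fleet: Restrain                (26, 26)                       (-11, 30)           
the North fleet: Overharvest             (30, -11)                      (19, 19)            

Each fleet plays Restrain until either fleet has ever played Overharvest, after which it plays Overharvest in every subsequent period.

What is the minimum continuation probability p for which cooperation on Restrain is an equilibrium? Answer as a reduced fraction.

32/77

Expected continuation weight on next period's payoff is β·p = 7/8·p, which plays the role of the discount factor.
Cooperation requires 7/8·p ≥ (30−26)/(30−19) = 4/11, hence p ≥ 32/77.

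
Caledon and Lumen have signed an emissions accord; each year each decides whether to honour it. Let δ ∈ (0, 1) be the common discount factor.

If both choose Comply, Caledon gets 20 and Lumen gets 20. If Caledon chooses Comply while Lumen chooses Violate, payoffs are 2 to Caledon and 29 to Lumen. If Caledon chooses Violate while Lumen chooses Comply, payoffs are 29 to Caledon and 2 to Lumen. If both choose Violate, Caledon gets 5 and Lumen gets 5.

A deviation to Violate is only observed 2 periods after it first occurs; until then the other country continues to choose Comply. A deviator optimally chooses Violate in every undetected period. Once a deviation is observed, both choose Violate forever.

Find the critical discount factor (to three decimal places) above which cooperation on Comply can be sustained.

A deviator earns 29 for 2 periods, then 5 forever; cooperating earns 20 forever. Multiplying the IC by (1−δ):
20 ≥ 29(1−δ^2) + 5δ^2, so 24·δ^2 ≥ 9 and δ^2 ≥ 3/8.
δ ≥ (3/8)^(1/2) ≈ 0.612.

0.612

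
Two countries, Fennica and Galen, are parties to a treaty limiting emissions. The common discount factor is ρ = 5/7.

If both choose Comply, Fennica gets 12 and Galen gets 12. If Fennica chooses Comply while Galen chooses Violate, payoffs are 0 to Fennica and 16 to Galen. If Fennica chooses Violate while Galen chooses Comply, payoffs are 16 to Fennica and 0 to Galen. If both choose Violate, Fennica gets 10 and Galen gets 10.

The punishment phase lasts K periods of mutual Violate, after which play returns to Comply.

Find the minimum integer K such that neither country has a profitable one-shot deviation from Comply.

5

Need Σ_{k=1}^{K} ρ^k ≥ (16−12)/(12−10) = 2.0000 at ρ = 5/7.
At K = 4 the sum is 1.8492 < 2.0000; at K = 5 it is 2.0352 ≥ 2.0000.
So the minimum punishment length is K = 5.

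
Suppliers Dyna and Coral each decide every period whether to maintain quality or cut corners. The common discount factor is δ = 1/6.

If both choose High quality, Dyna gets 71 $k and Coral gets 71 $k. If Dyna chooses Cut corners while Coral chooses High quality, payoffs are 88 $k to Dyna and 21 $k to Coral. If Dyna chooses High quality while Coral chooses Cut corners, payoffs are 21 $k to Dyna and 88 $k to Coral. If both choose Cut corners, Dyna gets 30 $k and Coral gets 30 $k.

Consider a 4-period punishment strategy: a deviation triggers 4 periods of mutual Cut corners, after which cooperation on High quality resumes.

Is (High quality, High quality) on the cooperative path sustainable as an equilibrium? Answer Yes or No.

A one-shot deviation gives 88 now, then 30 for 4 periods, then back to 71.
Gain from deviating: (88−71) today; loss: (71−30) in each of the next 4 periods.
No-deviation condition: (71−30)(δ+…+δ^4) ≥ 88−71, i.e. δ+…+δ^4 ≥ 17/41.
At δ = 1/6: δ+…+δ^4 = 0.1998 < 0.4146.
So cooperation is not sustainable.

No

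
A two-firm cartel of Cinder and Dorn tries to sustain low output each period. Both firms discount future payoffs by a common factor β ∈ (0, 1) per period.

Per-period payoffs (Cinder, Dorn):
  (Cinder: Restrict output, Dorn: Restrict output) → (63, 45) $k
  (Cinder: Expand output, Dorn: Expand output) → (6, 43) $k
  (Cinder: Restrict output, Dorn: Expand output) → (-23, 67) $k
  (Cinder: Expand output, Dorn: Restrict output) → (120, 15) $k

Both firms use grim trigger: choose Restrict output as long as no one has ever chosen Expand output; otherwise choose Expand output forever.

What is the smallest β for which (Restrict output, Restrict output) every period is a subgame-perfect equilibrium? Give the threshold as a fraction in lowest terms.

11/12

For Cinder: deviation gain 120−63 = 57, per-period punishment loss 63−6 = 57. IC gives β ≥ 57/114 = 1/2.
For Dorn: gain 22, loss 2 per period, so β ≥ 22/24 = 11/12.
The tighter constraint is Dorn's, so cooperation needs β ≥ 11/12.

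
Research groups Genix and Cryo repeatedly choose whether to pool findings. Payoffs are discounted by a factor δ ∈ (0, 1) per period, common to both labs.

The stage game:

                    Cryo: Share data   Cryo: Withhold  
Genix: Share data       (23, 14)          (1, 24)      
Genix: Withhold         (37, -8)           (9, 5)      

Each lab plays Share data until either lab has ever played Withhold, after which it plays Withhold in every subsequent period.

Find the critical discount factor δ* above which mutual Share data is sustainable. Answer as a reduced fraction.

10/19

For Genix: deviation gain 37−23 = 14, per-period punishment loss 23−9 = 14. IC gives δ ≥ 14/28 = 1/2.
For Cryo: gain 10, loss 9 per period, so δ ≥ 10/19.
The tighter constraint is Cryo's, so cooperation needs δ ≥ 10/19.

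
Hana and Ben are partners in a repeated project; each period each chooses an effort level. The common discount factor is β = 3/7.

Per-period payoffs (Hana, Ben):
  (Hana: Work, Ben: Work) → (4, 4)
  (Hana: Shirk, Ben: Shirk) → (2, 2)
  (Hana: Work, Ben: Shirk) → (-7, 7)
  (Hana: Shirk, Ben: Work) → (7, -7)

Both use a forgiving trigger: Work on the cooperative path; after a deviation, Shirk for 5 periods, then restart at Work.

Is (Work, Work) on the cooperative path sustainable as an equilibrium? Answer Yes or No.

A one-shot deviation gives 7 now, then 2 for 5 periods, then back to 4.
Gain from deviating: (7−4) today; loss: (4−2) in each of the next 5 periods.
No-deviation condition: (4−2)(β+…+β^5) ≥ 7−4, i.e. β+…+β^5 ≥ 3/2.
At β = 3/7: β+…+β^5 = 0.7392 < 1.5000.
So cooperation is not sustainable.

No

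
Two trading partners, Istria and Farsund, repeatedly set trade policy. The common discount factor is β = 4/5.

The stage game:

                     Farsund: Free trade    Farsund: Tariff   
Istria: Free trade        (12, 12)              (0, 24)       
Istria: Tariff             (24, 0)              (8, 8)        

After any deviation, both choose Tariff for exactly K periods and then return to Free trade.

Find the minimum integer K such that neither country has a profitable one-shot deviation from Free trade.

7

IC: β(1−β^K)/(1−β) ≥ (24−12)/(12−8) = 3.
With β = 4/5: need 1 − β^K ≥ 3·(1−4/5)/(4/5), i.e. β^K ≤ 0.2500.
Since (4/5)^6 = 0.2621 and (4/5)^7 = 0.2097, the smallest such K is 7.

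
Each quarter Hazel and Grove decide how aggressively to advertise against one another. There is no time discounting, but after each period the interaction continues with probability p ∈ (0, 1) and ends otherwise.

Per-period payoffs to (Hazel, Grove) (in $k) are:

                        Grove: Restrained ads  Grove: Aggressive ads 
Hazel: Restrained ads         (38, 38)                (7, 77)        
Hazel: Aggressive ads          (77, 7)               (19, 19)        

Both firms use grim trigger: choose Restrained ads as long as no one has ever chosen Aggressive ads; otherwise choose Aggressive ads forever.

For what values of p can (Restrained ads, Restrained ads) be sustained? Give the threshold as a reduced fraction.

Expected cooperation value is 38 + p·38 + p²·38 + … = 38/(1−p); deviation gives 77 + p·19/(1−p).
38 ≥ 77(1−p) + 19p ⇒ 58p ≥ 39 ⇒ p ≥ 39/58.

39/58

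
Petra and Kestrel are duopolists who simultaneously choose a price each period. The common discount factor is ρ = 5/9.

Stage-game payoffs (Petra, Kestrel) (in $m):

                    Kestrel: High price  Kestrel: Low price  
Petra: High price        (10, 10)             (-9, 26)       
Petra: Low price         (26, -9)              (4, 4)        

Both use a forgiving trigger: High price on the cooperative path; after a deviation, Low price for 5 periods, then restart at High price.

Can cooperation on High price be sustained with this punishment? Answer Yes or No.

IC: ρ+…+ρ^5 ≥ (26−10)/(10−4) = 8/3.
At ρ = 5/9: partial sum = 1.1838 < 2.6667. Cooperation not sustainable.

No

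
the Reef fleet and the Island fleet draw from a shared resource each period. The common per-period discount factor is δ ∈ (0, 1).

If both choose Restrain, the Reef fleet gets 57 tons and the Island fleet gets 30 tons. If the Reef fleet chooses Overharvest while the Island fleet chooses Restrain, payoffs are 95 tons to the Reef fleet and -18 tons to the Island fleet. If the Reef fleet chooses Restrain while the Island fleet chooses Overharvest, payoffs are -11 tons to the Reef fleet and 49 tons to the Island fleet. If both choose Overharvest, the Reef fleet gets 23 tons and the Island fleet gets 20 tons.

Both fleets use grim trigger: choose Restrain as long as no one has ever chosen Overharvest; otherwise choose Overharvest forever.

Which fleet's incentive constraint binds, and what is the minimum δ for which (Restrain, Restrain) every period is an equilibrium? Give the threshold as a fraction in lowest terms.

the Island fleet; δ ≥ 19/29

the Reef fleet: cooperation gives 57 each period; deviation gives 95 once then 23 forever.
  57/(1−δ) ≥ 95 + 23δ/(1−δ) ⇒ δ ≥ 38/72 = 19/36.
the Island fleet: cooperation gives 30 each period; deviation gives 49 once then 20 forever.
  δ ≥ 19/29.
Both must hold, so the binding constraint is the Island fleet's: δ ≥ 19/29.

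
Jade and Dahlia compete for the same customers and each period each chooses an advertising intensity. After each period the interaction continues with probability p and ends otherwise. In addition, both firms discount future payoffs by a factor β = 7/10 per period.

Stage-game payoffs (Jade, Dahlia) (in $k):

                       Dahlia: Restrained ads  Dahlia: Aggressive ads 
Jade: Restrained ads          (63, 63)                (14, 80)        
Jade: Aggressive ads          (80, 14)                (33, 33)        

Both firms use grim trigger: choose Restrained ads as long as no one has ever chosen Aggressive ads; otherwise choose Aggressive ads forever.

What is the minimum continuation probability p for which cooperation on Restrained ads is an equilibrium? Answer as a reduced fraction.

170/329

Expected continuation weight on next period's payoff is β·p = 7/10·p, which plays the role of the discount factor.
Cooperation requires 7/10·p ≥ (80−63)/(80−33) = 17/47, hence p ≥ 170/329.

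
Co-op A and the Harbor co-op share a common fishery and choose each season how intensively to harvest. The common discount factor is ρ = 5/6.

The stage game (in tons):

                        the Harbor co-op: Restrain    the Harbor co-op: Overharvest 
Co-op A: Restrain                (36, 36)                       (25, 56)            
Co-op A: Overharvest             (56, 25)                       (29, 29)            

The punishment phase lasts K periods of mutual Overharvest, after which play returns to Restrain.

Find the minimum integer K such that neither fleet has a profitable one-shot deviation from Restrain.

5

Need Σ_{k=1}^{K} ρ^k ≥ (56−36)/(36−29) = 2.8571 at ρ = 5/6.
At K = 4 the sum is 2.5887 < 2.8571; at K = 5 it is 2.9906 ≥ 2.8571.
So the minimum punishment length is K = 5.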